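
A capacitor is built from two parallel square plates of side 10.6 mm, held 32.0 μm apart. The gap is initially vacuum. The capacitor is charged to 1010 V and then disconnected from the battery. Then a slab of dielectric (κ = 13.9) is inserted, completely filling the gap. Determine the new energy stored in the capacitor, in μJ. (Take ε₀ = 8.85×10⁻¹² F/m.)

U ≈ 1.14 μJ

A = (10.6 mm)² = 1.12×10⁻⁴ m².
Initially C₁ = ε₀A/d = 8.85×10⁻¹² × 1.12×10⁻⁴ / 3.20×10⁻⁵ = 3.11×10⁻¹¹ F.
U₁ = 1.58×10⁻⁵ J.
Isolated ⇒ Q is held fixed. C₂ = 13.9 C₁ and U = Q²/(2C), so U₂/U₁ = C₁/C₂ = 0.0719.
U₂ = 0.0719 × 1.58×10⁻⁵ = 1.14×10⁻⁶ J.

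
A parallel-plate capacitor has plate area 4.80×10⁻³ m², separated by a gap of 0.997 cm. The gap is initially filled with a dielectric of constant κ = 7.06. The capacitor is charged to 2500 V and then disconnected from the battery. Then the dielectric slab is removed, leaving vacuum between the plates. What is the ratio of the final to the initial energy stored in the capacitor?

7.06

Isolated ⇒ Q is held fixed.
C₂ = 0.142 C₁ and U = Q²/(2C), so U₂/U₁ = C₁/C₂ = 7.06.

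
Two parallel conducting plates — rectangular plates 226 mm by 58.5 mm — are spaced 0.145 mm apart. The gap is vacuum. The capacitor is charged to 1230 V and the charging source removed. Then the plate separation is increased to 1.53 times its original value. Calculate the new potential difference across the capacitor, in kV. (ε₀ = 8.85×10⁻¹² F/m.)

A = 226 × 58.5 mm² = 1.32×10⁻² m².
Initially C₁ = ε₀A/d = 8.85×10⁻¹² × 1.32×10⁻² / 1.45×10⁻⁴ = 8.07×10⁻¹⁰ F.
V₁ = 1.23×10³ V.
Isolated ⇒ Q is held fixed. C₂ = 0.654 C₁ and V = Q/C, so V₂/V₁ = C₁/C₂ = 1.53.
V₂ = 1.53 × 1.23×10³ = 1.88×10³ V.

V ≈ 1.88 kV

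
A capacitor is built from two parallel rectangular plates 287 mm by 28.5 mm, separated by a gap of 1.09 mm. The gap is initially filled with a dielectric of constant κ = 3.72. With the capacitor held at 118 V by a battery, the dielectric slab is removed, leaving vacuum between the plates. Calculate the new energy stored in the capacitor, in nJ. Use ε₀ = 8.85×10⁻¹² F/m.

U ≈ 462 nJ

A = 287 × 28.5 mm² = 8.18×10⁻³ m².
Initially C₁ = κε₀A/d = 3.72 × 8.85×10⁻¹² × 8.18×10⁻³ / 1.09×10⁻³ = 2.47×10⁻¹⁰ F.
U₁ = 1.72×10⁻⁶ J.
Battery connected ⇒ V is held fixed. C₂ = 0.269 C₁ and U = ½CV², so U₂/U₁ = C₂/C₁ = 0.269.
U₂ = 0.269 × 1.72×10⁻⁶ = 4.62×10⁻⁷ J.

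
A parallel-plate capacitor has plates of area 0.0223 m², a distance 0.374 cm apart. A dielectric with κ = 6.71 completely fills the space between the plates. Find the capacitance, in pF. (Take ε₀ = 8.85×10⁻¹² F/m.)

C ≈ 354 pF

C = κε₀A/d = 6.71 × 8.85×10⁻¹² × 2.23×10⁻² / 3.74×10⁻³ = 3.54×10⁻¹⁰ F.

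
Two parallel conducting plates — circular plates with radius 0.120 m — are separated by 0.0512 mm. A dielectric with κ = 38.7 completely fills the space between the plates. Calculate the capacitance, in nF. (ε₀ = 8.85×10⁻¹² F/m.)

C ≈ 303 nF

A = π(0.120 m)² = 4.52×10⁻² m².
C = κε₀A/d = 38.7 × 8.85×10⁻¹² × 4.52×10⁻² / 5.12×10⁻⁵ = 3.03×10⁻⁷ F.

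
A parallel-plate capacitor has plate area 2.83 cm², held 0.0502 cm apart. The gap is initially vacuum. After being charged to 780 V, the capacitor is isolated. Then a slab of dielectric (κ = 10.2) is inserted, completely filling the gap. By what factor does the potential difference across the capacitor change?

Isolated ⇒ Q is held fixed.
C₂ = 10.2 C₁ and V = Q/C, so V₂/V₁ = C₁/C₂ = 0.0980.

0.0980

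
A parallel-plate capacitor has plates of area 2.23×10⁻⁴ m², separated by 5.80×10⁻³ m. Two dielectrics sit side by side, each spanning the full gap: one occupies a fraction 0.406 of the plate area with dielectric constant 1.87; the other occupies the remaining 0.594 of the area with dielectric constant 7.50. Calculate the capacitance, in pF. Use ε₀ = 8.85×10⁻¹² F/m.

C ≈ 1.77 pF

Side-by-side slabs ⇒ two capacitors in parallel, each spanning the full gap.
C₁ = κ₁ε₀A₁/d = 1.87 × 8.85×10⁻¹² × 9.05×10⁻⁵ / 5.80×10⁻³ = 2.58×10⁻¹³ F.
C₂ = κ₂ε₀A₂/d = 7.50 × 8.85×10⁻¹² × 1.32×10⁻⁴ / 5.80×10⁻³ = 1.52×10⁻¹² F.
C = C₁ + C₂ = 1.77×10⁻¹² F.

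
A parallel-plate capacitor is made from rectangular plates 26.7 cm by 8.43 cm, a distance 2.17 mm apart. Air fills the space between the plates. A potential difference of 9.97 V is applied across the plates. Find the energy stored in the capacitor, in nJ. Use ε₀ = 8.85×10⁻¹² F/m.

A = 26.7 × 8.43 cm² = 2.25×10⁻² m².
C = ε₀A/d = 8.85×10⁻¹² × 2.25×10⁻² / 2.17×10⁻³ = 9.18×10⁻¹¹ F.
U = ½CV² = ½ × 9.18×10⁻¹¹ × (9.97)² = 4.56×10⁻⁹ J.

4.56 nJ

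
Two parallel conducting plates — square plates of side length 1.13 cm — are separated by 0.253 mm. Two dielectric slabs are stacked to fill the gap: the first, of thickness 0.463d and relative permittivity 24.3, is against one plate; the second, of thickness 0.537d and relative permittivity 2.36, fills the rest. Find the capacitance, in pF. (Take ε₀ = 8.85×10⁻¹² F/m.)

18.1 pF

A = (1.13 cm)² = 1.28×10⁻⁴ m².
Stacked slabs ⇒ two capacitors in series, each with the full plate area.
C₁ = κ₁ε₀A/d₁ = 24.3 × 8.85×10⁻¹² × 1.28×10⁻⁴ / 1.17×10⁻⁴ = 2.34×10⁻¹⁰ F.
C₂ = κ₂ε₀A/d₂ = 2.36 × 8.85×10⁻¹² × 1.28×10⁻⁴ / 1.36×10⁻⁴ = 1.96×10⁻¹¹ F.
C = (1/C₁ + 1/C₂)⁻¹ = 1.81×10⁻¹¹ F.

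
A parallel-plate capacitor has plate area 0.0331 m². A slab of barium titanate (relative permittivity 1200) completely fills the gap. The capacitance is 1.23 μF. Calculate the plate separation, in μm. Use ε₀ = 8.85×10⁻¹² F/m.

d = κε₀A/C = 1200 × 8.85×10⁻¹² × 3.31×10⁻² / 1.23×10⁻⁶ = 2.86×10⁻⁴ m.

d ≈ 286 μm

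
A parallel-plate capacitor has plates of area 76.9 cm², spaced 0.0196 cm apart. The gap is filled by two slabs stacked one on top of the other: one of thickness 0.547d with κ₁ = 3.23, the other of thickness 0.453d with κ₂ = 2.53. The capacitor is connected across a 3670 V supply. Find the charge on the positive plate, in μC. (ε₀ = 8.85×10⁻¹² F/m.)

A = 76.9 cm² = 7.69×10⁻³ m².
Stacked slabs ⇒ two capacitors in series, each with the full plate area.
C₁ = κ₁ε₀A/d₁ = 3.23 × 8.85×10⁻¹² × 7.69×10⁻³ / 1.07×10⁻⁴ = 2.05×10⁻⁹ F.
C₂ = κ₂ε₀A/d₂ = 2.53 × 8.85×10⁻¹² × 7.69×10⁻³ / 8.88×10⁻⁵ = 1.94×10⁻⁹ F.
C = (1/C₁ + 1/C₂)⁻¹ = 9.97×10⁻¹⁰ F.
Q = CV = 9.97×10⁻¹⁰ × 3670 = 3.66×10⁻⁶ C.

3.66 μC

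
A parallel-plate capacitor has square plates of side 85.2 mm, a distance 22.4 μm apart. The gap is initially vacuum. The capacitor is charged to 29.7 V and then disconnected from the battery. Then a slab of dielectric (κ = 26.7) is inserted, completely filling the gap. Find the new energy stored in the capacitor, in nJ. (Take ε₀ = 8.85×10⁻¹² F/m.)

U ≈ 47.4 nJ

A = (85.2 mm)² = 7.26×10⁻³ m².
Initially C₁ = ε₀A/d = 8.85×10⁻¹² × 7.26×10⁻³ / 2.24×10⁻⁵ = 2.87×10⁻⁹ F.
U₁ = 1.26×10⁻⁶ J.
Isolated ⇒ Q is held fixed. C₂ = 26.7 C₁ and U = Q²/(2C), so U₂/U₁ = C₁/C₂ = 0.0375.
U₂ = 0.0375 × 1.26×10⁻⁶ = 4.74×10⁻⁸ J.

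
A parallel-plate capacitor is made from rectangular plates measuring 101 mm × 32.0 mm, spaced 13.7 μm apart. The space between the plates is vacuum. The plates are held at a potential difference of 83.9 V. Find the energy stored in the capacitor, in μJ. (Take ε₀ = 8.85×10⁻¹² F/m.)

A = 101 × 32.0 mm² = 3.23×10⁻³ m².
C = ε₀A/d = 8.85×10⁻¹² × 3.23×10⁻³ / 1.37×10⁻⁵ = 2.09×10⁻⁹ F.
U = ½CV² = ½ × 2.09×10⁻⁹ × (83.9)² = 7.35×10⁻⁶ J.

7.35 μJ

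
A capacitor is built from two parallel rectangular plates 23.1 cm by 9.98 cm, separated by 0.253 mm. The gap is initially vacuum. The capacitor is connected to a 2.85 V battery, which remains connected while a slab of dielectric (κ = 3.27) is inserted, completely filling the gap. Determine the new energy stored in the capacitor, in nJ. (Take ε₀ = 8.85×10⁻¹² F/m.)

A = 23.1 × 9.98 cm² = 2.31×10⁻² m².
Initially C₁ = ε₀A/d = 8.85×10⁻¹² × 2.31×10⁻² / 2.53×10⁻⁴ = 8.06×10⁻¹⁰ F.
U₁ = 3.28×10⁻⁹ J.
Battery connected ⇒ V is held fixed. C₂ = 3.27 C₁ and U = ½CV², so U₂/U₁ = C₂/C₁ = 3.27.
U₂ = 3.27 × 3.28×10⁻⁹ = 1.07×10⁻⁸ J.

10.7 nJ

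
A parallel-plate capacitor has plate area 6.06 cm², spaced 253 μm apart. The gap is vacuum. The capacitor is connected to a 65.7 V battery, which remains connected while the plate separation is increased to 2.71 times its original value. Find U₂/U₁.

U₂/U₁ ≈ 0.369

Battery connected ⇒ V is held fixed.
C₂ = 0.369 C₁ and U = ½CV², so U₂/U₁ = C₂/C₁ = 0.369.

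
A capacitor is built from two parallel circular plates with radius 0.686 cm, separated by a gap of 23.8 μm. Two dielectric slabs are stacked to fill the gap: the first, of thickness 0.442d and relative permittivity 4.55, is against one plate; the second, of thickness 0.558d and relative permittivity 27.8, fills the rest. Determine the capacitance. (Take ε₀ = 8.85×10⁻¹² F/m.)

C ≈ 469 pF

A = π(0.686 cm)² = 1.48×10⁻⁴ m².
Stacked slabs ⇒ two capacitors in series, each with the full plate area.
C₁ = κ₁ε₀A/d₁ = 4.55 × 8.85×10⁻¹² × 1.48×10⁻⁴ / 1.05×10⁻⁵ = 5.66×10⁻¹⁰ F.
C₂ = κ₂ε₀A/d₂ = 27.8 × 8.85×10⁻¹² × 1.48×10⁻⁴ / 1.33×10⁻⁵ = 2.74×10⁻⁹ F.
C = (1/C₁ + 1/C₂)⁻¹ = 4.69×10⁻¹⁰ F.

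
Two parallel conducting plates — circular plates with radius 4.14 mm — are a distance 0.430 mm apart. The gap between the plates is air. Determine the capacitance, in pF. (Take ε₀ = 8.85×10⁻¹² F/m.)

1.11 pF

A = π(4.14 mm)² = 5.38×10⁻⁵ m².
C = ε₀A/d = 8.85×10⁻¹² × 5.38×10⁻⁵ / 4.30×10⁻⁴ = 1.11×10⁻¹² F.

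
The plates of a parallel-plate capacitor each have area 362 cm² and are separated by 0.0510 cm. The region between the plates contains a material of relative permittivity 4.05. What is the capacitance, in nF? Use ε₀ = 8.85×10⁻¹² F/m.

C ≈ 2.54 nF

A = 362 cm² = 3.62×10⁻² m².
C = κε₀A/d = 4.05 × 8.85×10⁻¹² × 3.62×10⁻² / 5.10×10⁻⁴ = 2.54×10⁻⁹ F.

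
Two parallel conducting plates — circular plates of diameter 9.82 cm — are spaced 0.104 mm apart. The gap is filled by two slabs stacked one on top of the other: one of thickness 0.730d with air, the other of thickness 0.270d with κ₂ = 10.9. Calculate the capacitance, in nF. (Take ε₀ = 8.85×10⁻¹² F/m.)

A = π(9.82/2 cm)² = 7.57×10⁻³ m².
Stacked slabs ⇒ two capacitors in series, each with the full plate area.
C₁ = κ₁ε₀A/d₁ = 1.00 × 8.85×10⁻¹² × 7.57×10⁻³ / 7.59×10⁻⁵ = 8.83×10⁻¹⁰ F.
C₂ = κ₂ε₀A/d₂ = 10.9 × 8.85×10⁻¹² × 7.57×10⁻³ / 2.81×10⁻⁵ = 2.60×10⁻⁸ F.
C = (1/C₁ + 1/C₂)⁻¹ = 8.54×10⁻¹⁰ F.

0.854 nF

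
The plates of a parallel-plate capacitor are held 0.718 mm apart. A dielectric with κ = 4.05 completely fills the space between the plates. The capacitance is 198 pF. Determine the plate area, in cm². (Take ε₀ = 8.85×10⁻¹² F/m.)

A = Cd/(κε₀) = 1.98×10⁻¹⁰ × 7.18×10⁻⁴ / (4.05 × 8.85×10⁻¹²) = 3.97×10⁻³ m².

A ≈ 39.7 cm²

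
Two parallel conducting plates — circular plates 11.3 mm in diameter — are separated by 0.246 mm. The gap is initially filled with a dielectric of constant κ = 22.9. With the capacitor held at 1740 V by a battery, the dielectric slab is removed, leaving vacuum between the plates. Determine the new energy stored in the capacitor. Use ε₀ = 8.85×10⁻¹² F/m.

A = π(11.3/2 mm)² = 1.00×10⁻⁴ m².
Initially C₁ = κε₀A/d = 22.9 × 8.85×10⁻¹² × 1.00×10⁻⁴ / 2.46×10⁻⁴ = 8.26×10⁻¹¹ F.
U₁ = 1.25×10⁻⁴ J.
Battery connected ⇒ V is held fixed. C₂ = 0.0437 C₁ and U = ½CV², so U₂/U₁ = C₂/C₁ = 0.0437.
U₂ = 0.0437 × 1.25×10⁻⁴ = 5.46×10⁻⁶ J.

5.46 μJ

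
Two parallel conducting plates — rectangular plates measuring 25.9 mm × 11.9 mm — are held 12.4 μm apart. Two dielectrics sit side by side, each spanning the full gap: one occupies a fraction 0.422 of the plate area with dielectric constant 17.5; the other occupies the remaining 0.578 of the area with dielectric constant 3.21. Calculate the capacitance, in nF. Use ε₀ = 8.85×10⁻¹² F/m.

C ≈ 2.03 nF

A = 25.9 × 11.9 mm² = 3.08×10⁻⁴ m².
Side-by-side slabs ⇒ two capacitors in parallel, each spanning the full gap.
C₁ = κ₁ε₀A₁/d = 17.5 × 8.85×10⁻¹² × 1.30×10⁻⁴ / 1.24×10⁻⁵ = 1.62×10⁻⁹ F.
C₂ = κ₂ε₀A₂/d = 3.21 × 8.85×10⁻¹² × 1.78×10⁻⁴ / 1.24×10⁻⁵ = 4.08×10⁻¹⁰ F.
C = C₁ + C₂ = 2.03×10⁻⁹ F.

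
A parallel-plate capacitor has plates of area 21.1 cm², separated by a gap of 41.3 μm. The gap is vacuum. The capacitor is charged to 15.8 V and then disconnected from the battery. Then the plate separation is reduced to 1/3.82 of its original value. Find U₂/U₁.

Isolated ⇒ Q is held fixed.
C₂ = 3.82 C₁ and U = Q²/(2C), so U₂/U₁ = C₁/C₂ = 0.262.

U₂/U₁ ≈ 0.262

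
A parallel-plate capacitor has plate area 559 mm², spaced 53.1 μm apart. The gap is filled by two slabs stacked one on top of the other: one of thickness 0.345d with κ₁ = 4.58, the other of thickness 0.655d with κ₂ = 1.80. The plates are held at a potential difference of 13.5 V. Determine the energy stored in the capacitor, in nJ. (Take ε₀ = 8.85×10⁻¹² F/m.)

19.3 nJ

A = 559 mm² = 5.59×10⁻⁴ m².
Stacked slabs ⇒ two capacitors in series, each with the full plate area.
C₁ = κ₁ε₀A/d₁ = 4.58 × 8.85×10⁻¹² × 5.59×10⁻⁴ / 1.83×10⁻⁵ = 1.24×10⁻⁹ F.
C₂ = κ₂ε₀A/d₂ = 1.80 × 8.85×10⁻¹² × 5.59×10⁻⁴ / 3.48×10⁻⁵ = 2.56×10⁻¹⁰ F.
C = (1/C₁ + 1/C₂)⁻¹ = 2.12×10⁻¹⁰ F.
U = ½CV² = ½ × 2.12×10⁻¹⁰ × (13.5)² = 1.93×10⁻⁸ J.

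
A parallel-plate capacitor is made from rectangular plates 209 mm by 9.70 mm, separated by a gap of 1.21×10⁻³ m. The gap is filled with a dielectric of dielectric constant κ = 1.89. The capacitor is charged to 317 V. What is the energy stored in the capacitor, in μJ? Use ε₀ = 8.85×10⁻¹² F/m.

A = 209 × 9.70 mm² = 2.03×10⁻³ m².
C = κε₀A/d = 1.89 × 8.85×10⁻¹² × 2.03×10⁻³ / 1.21×10⁻³ = 2.80×10⁻¹¹ F.
U = ½CV² = ½ × 2.80×10⁻¹¹ × (317)² = 1.41×10⁻⁶ J.

U ≈ 1.41 μJ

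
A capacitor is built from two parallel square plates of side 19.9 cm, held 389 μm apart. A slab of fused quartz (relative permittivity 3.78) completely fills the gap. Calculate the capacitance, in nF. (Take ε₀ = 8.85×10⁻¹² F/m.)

C ≈ 3.41 nF

A = (19.9 cm)² = 3.96×10⁻² m².
C = κε₀A/d = 3.78 × 8.85×10⁻¹² × 3.96×10⁻² / 3.89×10⁻⁴ = 3.41×10⁻⁹ F.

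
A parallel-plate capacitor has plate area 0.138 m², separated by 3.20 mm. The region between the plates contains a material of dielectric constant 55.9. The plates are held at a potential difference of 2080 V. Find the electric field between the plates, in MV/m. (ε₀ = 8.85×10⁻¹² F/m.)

E ≈ 0.650 MV/m

E = V/d = 2080 / 3.20×10⁻³ = 6.50×10⁵ V/m.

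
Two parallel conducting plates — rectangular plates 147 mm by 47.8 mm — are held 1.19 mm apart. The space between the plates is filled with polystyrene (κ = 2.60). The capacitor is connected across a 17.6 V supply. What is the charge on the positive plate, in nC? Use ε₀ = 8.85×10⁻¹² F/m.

Q ≈ 2.39 nC

A = 147 × 47.8 mm² = 7.03×10⁻³ m².
C = κε₀A/d = 2.60 × 8.85×10⁻¹² × 7.03×10⁻³ / 1.19×10⁻³ = 1.36×10⁻¹⁰ F.
Q = CV = 1.36×10⁻¹⁰ × 17.6 = 2.39×10⁻⁹ C.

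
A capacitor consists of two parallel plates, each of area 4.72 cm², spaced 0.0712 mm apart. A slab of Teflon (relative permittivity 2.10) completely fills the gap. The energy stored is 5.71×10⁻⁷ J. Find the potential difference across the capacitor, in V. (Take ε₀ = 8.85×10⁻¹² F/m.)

96.3 V

A = 4.72 cm² = 4.72×10⁻⁴ m².
C = κε₀A/d = 2.10 × 8.85×10⁻¹² × 4.72×10⁻⁴ / 7.12×10⁻⁵ = 1.23×10⁻¹⁰ F.
V = √(2U/C) = √(2 × 5.71×10⁻⁷ / 1.23×10⁻¹⁰) = 96.3 V.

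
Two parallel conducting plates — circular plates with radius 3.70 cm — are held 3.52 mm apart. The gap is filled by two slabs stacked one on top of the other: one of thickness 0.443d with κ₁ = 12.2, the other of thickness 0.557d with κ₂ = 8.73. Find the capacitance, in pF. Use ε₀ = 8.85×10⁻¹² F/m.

A = π(3.70 cm)² = 4.30×10⁻³ m².
Stacked slabs ⇒ two capacitors in series, each with the full plate area.
C₁ = κ₁ε₀A/d₁ = 12.2 × 8.85×10⁻¹² × 4.30×10⁻³ / 1.56×10⁻³ = 2.98×10⁻¹⁰ F.
C₂ = κ₂ε₀A/d₂ = 8.73 × 8.85×10⁻¹² × 4.30×10⁻³ / 1.96×10⁻³ = 1.69×10⁻¹⁰ F.
C = (1/C₁ + 1/C₂)⁻¹ = 1.08×10⁻¹⁰ F.

C ≈ 108 pF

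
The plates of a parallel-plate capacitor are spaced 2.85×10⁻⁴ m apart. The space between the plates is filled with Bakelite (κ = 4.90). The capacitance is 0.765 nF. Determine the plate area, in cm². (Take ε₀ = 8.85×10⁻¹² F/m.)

A = Cd/(κε₀) = 7.65×10⁻¹⁰ × 2.85×10⁻⁴ / (4.90 × 8.85×10⁻¹²) = 5.03×10⁻³ m².

50.3 cm²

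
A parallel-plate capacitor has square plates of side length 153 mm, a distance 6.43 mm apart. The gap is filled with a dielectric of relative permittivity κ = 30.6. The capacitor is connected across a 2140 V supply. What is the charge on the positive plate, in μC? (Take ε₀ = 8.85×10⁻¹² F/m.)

2.11 μC

A = (153 mm)² = 2.34×10⁻² m².
C = κε₀A/d = 30.6 × 8.85×10⁻¹² × 2.34×10⁻² / 6.43×10⁻³ = 9.86×10⁻¹⁰ F.
Q = CV = 9.86×10⁻¹⁰ × 2140 = 2.11×10⁻⁶ C.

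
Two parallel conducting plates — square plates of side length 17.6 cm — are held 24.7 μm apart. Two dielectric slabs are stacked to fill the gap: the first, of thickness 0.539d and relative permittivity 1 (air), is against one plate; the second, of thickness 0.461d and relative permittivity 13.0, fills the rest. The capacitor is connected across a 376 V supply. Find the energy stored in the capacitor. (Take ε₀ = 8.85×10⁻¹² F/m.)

A = (17.6 cm)² = 3.10×10⁻² m².
Stacked slabs ⇒ two capacitors in series, each with the full plate area.
C₁ = κ₁ε₀A/d₁ = 1.00 × 8.85×10⁻¹² × 3.10×10⁻² / 1.33×10⁻⁵ = 2.06×10⁻⁸ F.
C₂ = κ₂ε₀A/d₂ = 13.0 × 8.85×10⁻¹² × 3.10×10⁻² / 1.14×10⁻⁵ = 3.13×10⁻⁷ F.
C = (1/C₁ + 1/C₂)⁻¹ = 1.93×10⁻⁸ F.
U = ½CV² = ½ × 1.93×10⁻⁸ × (376)² = 1.37×10⁻³ J.

U ≈ 1.37 mJ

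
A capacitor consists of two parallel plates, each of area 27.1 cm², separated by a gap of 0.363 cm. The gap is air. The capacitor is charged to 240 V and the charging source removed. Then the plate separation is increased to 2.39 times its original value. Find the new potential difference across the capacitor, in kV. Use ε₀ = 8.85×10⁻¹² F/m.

V ≈ 0.574 kV

A = 27.1 cm² = 2.71×10⁻³ m².
Initially C₁ = ε₀A/d = 8.85×10⁻¹² × 2.71×10⁻³ / 3.63×10⁻³ = 6.61×10⁻¹² F.
V₁ = 2.40×10² V.
Isolated ⇒ Q is held fixed. C₂ = 0.418 C₁ and V = Q/C, so V₂/V₁ = C₁/C₂ = 2.39.
V₂ = 2.39 × 2.40×10² = 5.74×10² V.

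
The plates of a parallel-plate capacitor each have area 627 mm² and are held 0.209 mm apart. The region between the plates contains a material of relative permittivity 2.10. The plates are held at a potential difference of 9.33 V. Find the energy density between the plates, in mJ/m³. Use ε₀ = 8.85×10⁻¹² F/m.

E = V/d = 9.33 / 2.09×10⁻⁴ = 4.46×10⁴ V/m.
u = ½κε₀E² = ½ × 2.10 × 8.85×10⁻¹² × (4.46×10⁴)² = 1.85×10⁻² J/m³.

18.5 mJ/m³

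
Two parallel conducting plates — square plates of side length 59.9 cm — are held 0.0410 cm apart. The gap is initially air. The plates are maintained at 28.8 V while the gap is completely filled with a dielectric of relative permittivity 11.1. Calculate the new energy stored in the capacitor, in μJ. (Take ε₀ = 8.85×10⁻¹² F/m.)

U ≈ 35.7 μJ

A = (59.9 cm)² = 0.359 m².
Initially C₁ = ε₀A/d = 8.85×10⁻¹² × 0.359 / 4.10×10⁻⁴ = 7.74×10⁻⁹ F.
U₁ = 3.21×10⁻⁶ J.
Battery connected ⇒ V is held fixed. C₂ = 11.1 C₁ and U = ½CV², so U₂/U₁ = C₂/C₁ = 11.1.
U₂ = 11.1 × 3.21×10⁻⁶ = 3.57×10⁻⁵ J.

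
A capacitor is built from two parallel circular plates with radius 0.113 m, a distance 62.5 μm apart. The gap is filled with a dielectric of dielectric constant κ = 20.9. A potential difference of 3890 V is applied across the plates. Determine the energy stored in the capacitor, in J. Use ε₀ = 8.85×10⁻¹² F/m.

U ≈ 0.898 J

A = π(0.113 m)² = 4.01×10⁻² m².
C = κε₀A/d = 20.9 × 8.85×10⁻¹² × 4.01×10⁻² / 6.25×10⁻⁵ = 1.19×10⁻⁷ F.
U = ½CV² = ½ × 1.19×10⁻⁷ × (3890)² = 0.898 J.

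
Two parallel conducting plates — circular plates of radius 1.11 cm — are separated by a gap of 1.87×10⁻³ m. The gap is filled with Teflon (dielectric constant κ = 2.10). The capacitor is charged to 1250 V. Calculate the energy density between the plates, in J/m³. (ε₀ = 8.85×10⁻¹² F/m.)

4.15 J/m³

E = V/d = 1250 / 1.87×10⁻³ = 6.68×10⁵ V/m.
u = ½κε₀E² = ½ × 2.10 × 8.85×10⁻¹² × (6.68×10⁵)² = 4.15 J/m³.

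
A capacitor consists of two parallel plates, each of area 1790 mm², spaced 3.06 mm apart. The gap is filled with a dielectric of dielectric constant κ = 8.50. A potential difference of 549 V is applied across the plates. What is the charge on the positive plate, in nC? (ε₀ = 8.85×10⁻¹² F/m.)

Q ≈ 24.2 nC

A = 1790 mm² = 1.79×10⁻³ m².
C = κε₀A/d = 8.50 × 8.85×10⁻¹² × 1.79×10⁻³ / 3.06×10⁻³ = 4.40×10⁻¹¹ F.
Q = CV = 4.40×10⁻¹¹ × 549 = 2.42×10⁻⁸ C.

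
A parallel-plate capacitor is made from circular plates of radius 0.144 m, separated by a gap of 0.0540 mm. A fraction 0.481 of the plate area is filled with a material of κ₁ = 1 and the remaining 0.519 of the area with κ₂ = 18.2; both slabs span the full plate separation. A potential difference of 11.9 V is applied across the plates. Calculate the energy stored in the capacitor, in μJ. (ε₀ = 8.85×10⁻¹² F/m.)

A = π(0.144 m)² = 6.51×10⁻² m².
Side-by-side slabs ⇒ two capacitors in parallel, each spanning the full gap.
C₁ = κ₁ε₀A₁/d = 1.00 × 8.85×10⁻¹² × 3.13×10⁻² / 5.40×10⁻⁵ = 5.14×10⁻⁹ F.
C₂ = κ₂ε₀A₂/d = 18.2 × 8.85×10⁻¹² × 3.38×10⁻² / 5.40×10⁻⁵ = 1.01×10⁻⁷ F.
C = C₁ + C₂ = 1.06×10⁻⁷ F.
U = ½CV² = ½ × 1.06×10⁻⁷ × (11.9)² = 7.50×10⁻⁶ J.

U ≈ 7.50 μJ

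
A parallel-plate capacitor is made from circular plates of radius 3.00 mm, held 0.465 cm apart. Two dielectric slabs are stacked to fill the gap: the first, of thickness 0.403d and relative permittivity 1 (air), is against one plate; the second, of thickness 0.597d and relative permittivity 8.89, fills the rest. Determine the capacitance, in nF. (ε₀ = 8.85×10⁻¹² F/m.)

A = π(3.00 mm)² = 2.83×10⁻⁵ m².
Stacked slabs ⇒ two capacitors in series, each with the full plate area.
C₁ = κ₁ε₀A/d₁ = 1.00 × 8.85×10⁻¹² × 2.83×10⁻⁵ / 1.87×10⁻³ = 1.34×10⁻¹³ F.
C₂ = κ₂ε₀A/d₂ = 8.89 × 8.85×10⁻¹² × 2.83×10⁻⁵ / 2.78×10⁻³ = 8.01×10⁻¹³ F.
C = (1/C₁ + 1/C₂)⁻¹ = 1.14×10⁻¹³ F.

1.14×10⁻⁴ nF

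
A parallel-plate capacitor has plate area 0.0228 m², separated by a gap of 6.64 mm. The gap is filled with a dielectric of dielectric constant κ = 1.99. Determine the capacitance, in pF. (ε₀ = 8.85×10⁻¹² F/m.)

C ≈ 60.5 pF

C = κε₀A/d = 1.99 × 8.85×10⁻¹² × 2.28×10⁻² / 6.64×10⁻³ = 6.05×10⁻¹¹ F.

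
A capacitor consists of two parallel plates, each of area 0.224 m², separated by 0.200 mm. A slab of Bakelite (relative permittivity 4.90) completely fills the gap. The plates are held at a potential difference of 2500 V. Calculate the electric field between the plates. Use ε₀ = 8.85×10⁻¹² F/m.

E ≈ 12.5 MV/m

E = V/d = 2500 / 2.00×10⁻⁴ = 1.25×10⁷ V/m.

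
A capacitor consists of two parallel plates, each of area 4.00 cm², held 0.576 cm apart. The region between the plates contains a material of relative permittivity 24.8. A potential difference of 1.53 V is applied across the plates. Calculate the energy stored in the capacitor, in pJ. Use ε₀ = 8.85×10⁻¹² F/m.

A = 4.00 cm² = 4.00×10⁻⁴ m².
C = κε₀A/d = 24.8 × 8.85×10⁻¹² × 4.00×10⁻⁴ / 5.76×10⁻³ = 1.52×10⁻¹¹ F.
U = ½CV² = ½ × 1.52×10⁻¹¹ × (1.53)² = 1.78×10⁻¹¹ J.

U ≈ 17.8 pJ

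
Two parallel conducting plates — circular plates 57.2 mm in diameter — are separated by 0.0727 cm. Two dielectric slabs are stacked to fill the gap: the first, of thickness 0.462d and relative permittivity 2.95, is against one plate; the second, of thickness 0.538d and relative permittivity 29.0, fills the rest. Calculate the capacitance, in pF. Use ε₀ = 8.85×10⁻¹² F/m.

A = π(57.2/2 mm)² = 2.57×10⁻³ m².
Stacked slabs ⇒ two capacitors in series, each with the full plate area.
C₁ = κ₁ε₀A/d₁ = 2.95 × 8.85×10⁻¹² × 2.57×10⁻³ / 3.36×10⁻⁴ = 2.00×10⁻¹⁰ F.
C₂ = κ₂ε₀A/d₂ = 29.0 × 8.85×10⁻¹² × 2.57×10⁻³ / 3.91×10⁻⁴ = 1.69×10⁻⁹ F.
C = (1/C₁ + 1/C₂)⁻¹ = 1.79×10⁻¹⁰ F.

179 pF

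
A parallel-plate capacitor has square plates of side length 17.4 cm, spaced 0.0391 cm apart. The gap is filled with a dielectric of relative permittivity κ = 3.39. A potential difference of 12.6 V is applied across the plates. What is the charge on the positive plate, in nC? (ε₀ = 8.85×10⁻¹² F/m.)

29.3 nC

A = (17.4 cm)² = 3.03×10⁻² m².
C = κε₀A/d = 3.39 × 8.85×10⁻¹² × 3.03×10⁻² / 3.91×10⁻⁴ = 2.32×10⁻⁹ F.
Q = CV = 2.32×10⁻⁹ × 12.6 = 2.93×10⁻⁸ C.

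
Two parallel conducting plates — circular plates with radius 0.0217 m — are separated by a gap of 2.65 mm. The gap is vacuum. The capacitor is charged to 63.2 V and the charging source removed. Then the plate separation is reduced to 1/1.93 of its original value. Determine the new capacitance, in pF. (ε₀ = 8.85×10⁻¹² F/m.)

C ≈ 9.54 pF

A = π(0.0217 m)² = 1.48×10⁻³ m².
Initially C₁ = ε₀A/d = 8.85×10⁻¹² × 1.48×10⁻³ / 2.65×10⁻³ = 4.94×10⁻¹² F.
C = ε₀A/d scales as 1/d, so C₂/C₁ = d₁/d₂ = 1.93.
C₂ = 1.93 × 4.94×10⁻¹² = 9.54×10⁻¹² F.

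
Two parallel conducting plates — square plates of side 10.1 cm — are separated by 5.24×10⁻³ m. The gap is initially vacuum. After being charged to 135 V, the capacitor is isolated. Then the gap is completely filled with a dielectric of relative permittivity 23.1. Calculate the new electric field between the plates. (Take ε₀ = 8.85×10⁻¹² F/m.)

1.12 kV/m

A = (10.1 cm)² = 1.02×10⁻² m².
Initially C₁ = ε₀A/d = 8.85×10⁻¹² × 1.02×10⁻² / 5.24×10⁻³ = 1.72×10⁻¹¹ F.
E₁ = 2.58×10⁴ V/m.
Isolated ⇒ Q is held fixed. V₂ = Q/C₂ = V₁/23.1; E = V/d, so E₂/E₁ = (V₂/V₁)(d₁/d₂) = 0.0433.
E₂ = 0.0433 × 2.58×10⁴ = 1.12×10³ V/m.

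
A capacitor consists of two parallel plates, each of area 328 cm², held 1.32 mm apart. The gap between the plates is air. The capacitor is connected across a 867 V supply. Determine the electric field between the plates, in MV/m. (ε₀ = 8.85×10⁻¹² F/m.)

0.657 MV/m

E = V/d = 867 / 1.32×10⁻³ = 6.57×10⁵ V/m.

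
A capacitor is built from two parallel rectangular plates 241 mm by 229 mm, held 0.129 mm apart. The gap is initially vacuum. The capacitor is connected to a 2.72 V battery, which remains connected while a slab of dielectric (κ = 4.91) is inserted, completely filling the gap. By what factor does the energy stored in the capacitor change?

Battery connected ⇒ V is held fixed.
C₂ = 4.91 C₁ and U = ½CV², so U₂/U₁ = C₂/C₁ = 4.91.

4.91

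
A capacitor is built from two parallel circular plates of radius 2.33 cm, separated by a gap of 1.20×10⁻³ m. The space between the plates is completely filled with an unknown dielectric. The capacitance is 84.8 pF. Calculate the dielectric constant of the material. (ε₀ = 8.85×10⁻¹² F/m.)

A = π(2.33 cm)² = 1.71×10⁻³ m².
κ = Cd/(ε₀A) = 8.48×10⁻¹¹ × 1.20×10⁻³ / (8.85×10⁻¹² × 1.71×10⁻³) = 6.74.

κ ≈ 6.74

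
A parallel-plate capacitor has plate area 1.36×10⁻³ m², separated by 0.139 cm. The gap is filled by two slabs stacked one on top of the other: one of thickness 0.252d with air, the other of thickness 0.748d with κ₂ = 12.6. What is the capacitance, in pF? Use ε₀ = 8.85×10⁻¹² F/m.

Stacked slabs ⇒ two capacitors in series, each with the full plate area.
C₁ = κ₁ε₀A/d₁ = 1.00 × 8.85×10⁻¹² × 1.36×10⁻³ / 3.50×10⁻⁴ = 3.44×10⁻¹¹ F.
C₂ = κ₂ε₀A/d₂ = 12.6 × 8.85×10⁻¹² × 1.36×10⁻³ / 1.04×10⁻³ = 1.46×10⁻¹⁰ F.
C = (1/C₁ + 1/C₂)⁻¹ = 2.78×10⁻¹¹ F.

C ≈ 27.8 pF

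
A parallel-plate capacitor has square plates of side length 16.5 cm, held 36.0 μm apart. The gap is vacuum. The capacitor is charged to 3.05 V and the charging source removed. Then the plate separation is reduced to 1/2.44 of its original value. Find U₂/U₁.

Isolated ⇒ Q is held fixed.
C₂ = 2.44 C₁ and U = Q²/(2C), so U₂/U₁ = C₁/C₂ = 0.410.

0.410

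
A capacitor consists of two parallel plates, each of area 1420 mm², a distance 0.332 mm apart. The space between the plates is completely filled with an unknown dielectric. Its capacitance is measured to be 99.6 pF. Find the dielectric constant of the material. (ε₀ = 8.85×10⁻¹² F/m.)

2.63

A = 1420 mm² = 1.42×10⁻³ m².
κ = Cd/(ε₀A) = 9.96×10⁻¹¹ × 3.32×10⁻⁴ / (8.85×10⁻¹² × 1.42×10⁻³) = 2.63.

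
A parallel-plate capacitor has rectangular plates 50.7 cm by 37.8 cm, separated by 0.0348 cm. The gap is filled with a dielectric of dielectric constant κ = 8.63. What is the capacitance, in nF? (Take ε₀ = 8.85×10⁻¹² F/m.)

C ≈ 42.1 nF

A = 50.7 × 37.8 cm² = 0.192 m².
C = κε₀A/d = 8.63 × 8.85×10⁻¹² × 0.192 / 3.48×10⁻⁴ = 4.21×10⁻⁸ F.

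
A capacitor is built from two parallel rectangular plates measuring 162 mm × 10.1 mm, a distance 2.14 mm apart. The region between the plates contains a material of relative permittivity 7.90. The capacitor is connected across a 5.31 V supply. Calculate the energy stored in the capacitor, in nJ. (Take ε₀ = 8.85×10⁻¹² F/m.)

U ≈ 0.754 nJ

A = 162 × 10.1 mm² = 1.64×10⁻³ m².
C = κε₀A/d = 7.90 × 8.85×10⁻¹² × 1.64×10⁻³ / 2.14×10⁻³ = 5.35×10⁻¹¹ F.
U = ½CV² = ½ × 5.35×10⁻¹¹ × (5.31)² = 7.54×10⁻¹⁰ J.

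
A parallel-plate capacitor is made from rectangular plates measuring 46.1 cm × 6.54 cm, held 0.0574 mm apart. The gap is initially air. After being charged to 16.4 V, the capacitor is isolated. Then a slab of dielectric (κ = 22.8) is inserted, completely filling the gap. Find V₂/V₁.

0.0439

Isolated ⇒ Q is held fixed.
C₂ = 22.8 C₁ and V = Q/C, so V₂/V₁ = C₁/C₂ = 0.0439.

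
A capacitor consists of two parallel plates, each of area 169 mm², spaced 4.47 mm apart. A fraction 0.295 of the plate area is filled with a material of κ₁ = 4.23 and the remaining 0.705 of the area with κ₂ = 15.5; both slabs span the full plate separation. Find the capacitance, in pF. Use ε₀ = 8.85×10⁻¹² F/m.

A = 169 mm² = 1.69×10⁻⁴ m².
Side-by-side slabs ⇒ two capacitors in parallel, each spanning the full gap.
C₁ = κ₁ε₀A₁/d = 4.23 × 8.85×10⁻¹² × 4.99×10⁻⁵ / 4.47×10⁻³ = 4.18×10⁻¹³ F.
C₂ = κ₂ε₀A₂/d = 15.5 × 8.85×10⁻¹² × 1.19×10⁻⁴ / 4.47×10⁻³ = 3.66×10⁻¹² F.
C = C₁ + C₂ = 4.07×10⁻¹² F.

4.07 pF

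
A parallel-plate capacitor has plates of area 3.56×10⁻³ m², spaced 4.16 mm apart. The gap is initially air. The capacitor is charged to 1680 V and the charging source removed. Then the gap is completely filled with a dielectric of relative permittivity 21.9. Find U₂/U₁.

Isolated ⇒ Q is held fixed.
C₂ = 21.9 C₁ and U = Q²/(2C), so U₂/U₁ = C₁/C₂ = 0.0457.

0.0457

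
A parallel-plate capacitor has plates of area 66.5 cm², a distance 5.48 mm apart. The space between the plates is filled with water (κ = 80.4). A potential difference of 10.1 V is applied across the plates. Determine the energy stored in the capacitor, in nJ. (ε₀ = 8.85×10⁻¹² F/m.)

44.0 nJ

A = 66.5 cm² = 6.65×10⁻³ m².
C = κε₀A/d = 80.4 × 8.85×10⁻¹² × 6.65×10⁻³ / 5.48×10⁻³ = 8.63×10⁻¹⁰ F.
U = ½CV² = ½ × 8.63×10⁻¹⁰ × (10.1)² = 4.40×10⁻⁸ J.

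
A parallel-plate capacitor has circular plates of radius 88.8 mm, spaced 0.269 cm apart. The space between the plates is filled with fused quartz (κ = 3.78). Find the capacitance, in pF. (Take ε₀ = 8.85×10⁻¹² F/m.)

A = π(88.8 mm)² = 2.48×10⁻² m².
C = κε₀A/d = 3.78 × 8.85×10⁻¹² × 2.48×10⁻² / 2.69×10⁻³ = 3.08×10⁻¹⁰ F.

C ≈ 308 pF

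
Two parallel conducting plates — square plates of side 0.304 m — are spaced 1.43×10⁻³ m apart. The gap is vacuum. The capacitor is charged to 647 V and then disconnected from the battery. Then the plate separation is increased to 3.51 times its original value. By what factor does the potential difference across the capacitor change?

Isolated ⇒ Q is held fixed.
C₂ = 0.285 C₁ and V = Q/C, so V₂/V₁ = C₁/C₂ = 3.51.

V₂/V₁ ≈ 3.51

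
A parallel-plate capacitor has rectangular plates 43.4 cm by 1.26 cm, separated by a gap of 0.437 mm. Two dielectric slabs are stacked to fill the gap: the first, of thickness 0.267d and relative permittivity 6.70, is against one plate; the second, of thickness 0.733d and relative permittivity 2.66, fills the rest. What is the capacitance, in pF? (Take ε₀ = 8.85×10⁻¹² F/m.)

C ≈ 351 pF

A = 43.4 × 1.26 cm² = 5.47×10⁻³ m².
Stacked slabs ⇒ two capacitors in series, each with the full plate area.
C₁ = κ₁ε₀A/d₁ = 6.70 × 8.85×10⁻¹² × 5.47×10⁻³ / 1.17×10⁻⁴ = 2.78×10⁻⁹ F.
C₂ = κ₂ε₀A/d₂ = 2.66 × 8.85×10⁻¹² × 5.47×10⁻³ / 3.20×10⁻⁴ = 4.02×10⁻¹⁰ F.
C = (1/C₁ + 1/C₂)⁻¹ = 3.51×10⁻¹⁰ F.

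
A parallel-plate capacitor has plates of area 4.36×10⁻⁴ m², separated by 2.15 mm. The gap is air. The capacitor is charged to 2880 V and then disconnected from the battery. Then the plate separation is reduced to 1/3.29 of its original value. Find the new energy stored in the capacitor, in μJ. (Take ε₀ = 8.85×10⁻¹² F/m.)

Initially C₁ = ε₀A/d = 8.85×10⁻¹² × 4.36×10⁻⁴ / 2.15×10⁻³ = 1.79×10⁻¹² F.
U₁ = 7.44×10⁻⁶ J.
Isolated ⇒ Q is held fixed. C₂ = 3.29 C₁ and U = Q²/(2C), so U₂/U₁ = C₁/C₂ = 0.304.
U₂ = 0.304 × 7.44×10⁻⁶ = 2.26×10⁻⁶ J.

2.26 μJ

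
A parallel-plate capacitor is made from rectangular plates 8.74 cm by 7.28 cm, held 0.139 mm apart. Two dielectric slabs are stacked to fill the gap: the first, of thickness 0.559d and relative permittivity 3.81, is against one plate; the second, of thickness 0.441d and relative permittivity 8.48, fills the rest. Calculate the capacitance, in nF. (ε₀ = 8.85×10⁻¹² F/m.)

A = 8.74 × 7.28 cm² = 6.36×10⁻³ m².
Stacked slabs ⇒ two capacitors in series, each with the full plate area.
C₁ = κ₁ε₀A/d₁ = 3.81 × 8.85×10⁻¹² × 6.36×10⁻³ / 7.77×10⁻⁵ = 2.76×10⁻⁹ F.
C₂ = κ₂ε₀A/d₂ = 8.48 × 8.85×10⁻¹² × 6.36×10⁻³ / 6.13×10⁻⁵ = 7.79×10⁻⁹ F.
C = (1/C₁ + 1/C₂)⁻¹ = 2.04×10⁻⁹ F.

C ≈ 2.04 nF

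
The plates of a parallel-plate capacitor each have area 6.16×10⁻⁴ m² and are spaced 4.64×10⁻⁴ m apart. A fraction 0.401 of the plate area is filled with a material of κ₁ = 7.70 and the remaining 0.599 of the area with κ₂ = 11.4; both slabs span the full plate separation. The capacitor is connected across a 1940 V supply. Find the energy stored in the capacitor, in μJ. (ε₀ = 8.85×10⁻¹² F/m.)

Side-by-side slabs ⇒ two capacitors in parallel, each spanning the full gap.
C₁ = κ₁ε₀A₁/d = 7.70 × 8.85×10⁻¹² × 2.47×10⁻⁴ / 4.64×10⁻⁴ = 3.63×10⁻¹¹ F.
C₂ = κ₂ε₀A₂/d = 11.4 × 8.85×10⁻¹² × 3.69×10⁻⁴ / 4.64×10⁻⁴ = 8.02×10⁻¹¹ F.
C = C₁ + C₂ = 1.17×10⁻¹⁰ F.
U = ½CV² = ½ × 1.17×10⁻¹⁰ × (1940)² = 2.19×10⁻⁴ J.

219 μJ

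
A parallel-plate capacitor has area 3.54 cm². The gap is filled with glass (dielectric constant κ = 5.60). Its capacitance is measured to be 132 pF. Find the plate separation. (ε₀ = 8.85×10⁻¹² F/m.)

A = 3.54 cm² = 3.54×10⁻⁴ m².
d = κε₀A/C = 5.60 × 8.85×10⁻¹² × 3.54×10⁻⁴ / 1.32×10⁻¹⁰ = 1.33×10⁻⁴ m.

d ≈ 133 μm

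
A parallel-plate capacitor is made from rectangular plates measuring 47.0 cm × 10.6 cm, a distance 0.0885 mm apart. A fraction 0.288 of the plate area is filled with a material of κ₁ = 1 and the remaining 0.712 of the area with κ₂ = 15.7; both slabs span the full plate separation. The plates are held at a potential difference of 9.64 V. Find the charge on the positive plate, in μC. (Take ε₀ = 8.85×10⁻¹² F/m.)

A = 47.0 × 10.6 cm² = 4.98×10⁻² m².
Side-by-side slabs ⇒ two capacitors in parallel, each spanning the full gap.
C₁ = κ₁ε₀A₁/d = 1.00 × 8.85×10⁻¹² × 1.43×10⁻² / 8.85×10⁻⁵ = 1.43×10⁻⁹ F.
C₂ = κ₂ε₀A₂/d = 15.7 × 8.85×10⁻¹² × 3.55×10⁻² / 8.85×10⁻⁵ = 5.57×10⁻⁸ F.
C = C₁ + C₂ = 5.71×10⁻⁸ F.
Q = CV = 5.71×10⁻⁸ × 9.64 = 5.51×10⁻⁷ C.

Q ≈ 0.551 μC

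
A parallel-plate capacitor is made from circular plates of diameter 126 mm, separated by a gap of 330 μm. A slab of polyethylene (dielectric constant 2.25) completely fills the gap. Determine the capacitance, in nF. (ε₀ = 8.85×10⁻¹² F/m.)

0.752 nF

A = π(126/2 mm)² = 1.25×10⁻² m².
C = κε₀A/d = 2.25 × 8.85×10⁻¹² × 1.25×10⁻² / 3.30×10⁻⁴ = 7.52×10⁻¹⁰ F.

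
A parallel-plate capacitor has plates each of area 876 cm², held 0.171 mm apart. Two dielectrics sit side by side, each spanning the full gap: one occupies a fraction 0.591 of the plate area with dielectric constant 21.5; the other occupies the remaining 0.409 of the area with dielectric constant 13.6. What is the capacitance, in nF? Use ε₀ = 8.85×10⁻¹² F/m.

C ≈ 82.8 nF

A = 876 cm² = 8.76×10⁻² m².
Side-by-side slabs ⇒ two capacitors in parallel, each spanning the full gap.
C₁ = κ₁ε₀A₁/d = 21.5 × 8.85×10⁻¹² × 5.18×10⁻² / 1.71×10⁻⁴ = 5.76×10⁻⁸ F.
C₂ = κ₂ε₀A₂/d = 13.6 × 8.85×10⁻¹² × 3.58×10⁻² / 1.71×10⁻⁴ = 2.52×10⁻⁸ F.
C = C₁ + C₂ = 8.28×10⁻⁸ F.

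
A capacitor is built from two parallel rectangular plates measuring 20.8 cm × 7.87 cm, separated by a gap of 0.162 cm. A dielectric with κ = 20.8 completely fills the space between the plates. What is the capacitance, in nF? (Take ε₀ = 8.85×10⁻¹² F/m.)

C ≈ 1.86 nF

A = 20.8 × 7.87 cm² = 1.64×10⁻² m².
C = κε₀A/d = 20.8 × 8.85×10⁻¹² × 1.64×10⁻² / 1.62×10⁻³ = 1.86×10⁻⁹ F.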